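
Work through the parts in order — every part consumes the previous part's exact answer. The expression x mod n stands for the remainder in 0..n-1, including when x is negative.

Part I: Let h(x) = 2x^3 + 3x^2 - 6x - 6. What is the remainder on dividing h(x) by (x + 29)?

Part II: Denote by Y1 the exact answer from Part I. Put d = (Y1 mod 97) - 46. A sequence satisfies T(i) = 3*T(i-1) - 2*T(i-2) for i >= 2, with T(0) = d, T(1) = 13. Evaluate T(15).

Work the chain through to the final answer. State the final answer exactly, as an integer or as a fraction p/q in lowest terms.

-851903

Part I: remainder = value at the root: 2*(-29)^3 + 3*(-29)^2 - 6*(-29)^1 - 6 = (-48778) + (2523) + (174) + (-6) = -46087; answer -46087
Part II: Y1 = -46087; d = 39; T(2) = 3*(13) - 2*(39) = -39; iterating: T(2)=-39, T(3)=-143, T(4)=-351, T(5)=-767, T(6)=-1599, T(7)=-3263, T(8)=-6591, T(9)=-13247, T(10)=-26559, T(11)=-53183, T(12)=-106431, T(13)=-212927, T(14)=-425919, T(15)=-851903; answer -851903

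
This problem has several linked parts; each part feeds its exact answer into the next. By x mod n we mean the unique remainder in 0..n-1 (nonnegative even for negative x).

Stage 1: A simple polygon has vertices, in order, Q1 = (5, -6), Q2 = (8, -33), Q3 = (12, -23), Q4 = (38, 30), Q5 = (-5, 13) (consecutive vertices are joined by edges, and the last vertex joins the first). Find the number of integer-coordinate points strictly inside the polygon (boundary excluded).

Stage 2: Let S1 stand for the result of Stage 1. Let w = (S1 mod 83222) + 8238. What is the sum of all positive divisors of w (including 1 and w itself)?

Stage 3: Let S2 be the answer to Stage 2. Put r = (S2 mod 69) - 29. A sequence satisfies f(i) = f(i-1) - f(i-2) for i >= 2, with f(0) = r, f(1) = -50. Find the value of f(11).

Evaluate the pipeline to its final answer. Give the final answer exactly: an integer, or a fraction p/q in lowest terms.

81

Stage 1: cross terms: (5*-33 - 8*-6)=-117, (8*-23 - 12*-33)=212, (12*30 - 38*-23)=1234, (38*13 - -5*30)=644, (-5*-6 - 5*13)=-35; twice the area = |1938| = 1938; area = 969; boundary points = 3 + 2 + 1 + 1 + 1 = 8; strictly interior points = area - boundary/2 + 1 = 966; answer 966
Stage 2: S1 = 966; w = 9204; 9204 = 2^2 * 3 * 13 * 59; sigma = (1 + 2 + 4) * (1 + 3) * (1 + 13) * (1 + 59) = 7 * 4 * 14 * 60 = 23520; answer 23520
Stage 3: S2 = 23520; r = 31; f(2) = 1*(-50) - 1*(31) = -81; iterating: f(2)=-81, f(3)=-31, f(4)=50, f(5)=81, f(6)=31, f(7)=-50, f(8)=-81, f(9)=-31, f(10)=50, f(11)=81; answer 81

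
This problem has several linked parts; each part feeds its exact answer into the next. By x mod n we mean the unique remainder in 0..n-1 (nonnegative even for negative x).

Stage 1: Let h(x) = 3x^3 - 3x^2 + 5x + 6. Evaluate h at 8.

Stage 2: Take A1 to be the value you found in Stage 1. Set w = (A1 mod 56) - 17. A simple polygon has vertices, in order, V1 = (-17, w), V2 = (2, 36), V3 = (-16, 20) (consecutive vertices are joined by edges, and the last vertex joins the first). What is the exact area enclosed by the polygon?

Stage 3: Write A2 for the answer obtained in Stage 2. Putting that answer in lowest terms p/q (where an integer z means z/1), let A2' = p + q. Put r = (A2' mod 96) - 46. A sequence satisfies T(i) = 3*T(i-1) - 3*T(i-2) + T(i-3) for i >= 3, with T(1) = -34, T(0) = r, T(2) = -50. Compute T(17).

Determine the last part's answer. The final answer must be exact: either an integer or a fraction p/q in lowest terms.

7150

Stage 1: 3*(8)^3 - 3*(8)^2 + 5*(8)^1 + 6 = (1536) + (-192) + (40) + (6) = 1390; answer 1390
Stage 2: A1 = 1390; w = 29; cross terms: (-17*36 - 2*29)=-670, (2*20 - -16*36)=616, (-16*29 - -17*20)=-124; twice the area = |-178| = 178; area = 89; answer 89
Stage 3: A2 = 89; threaded value p + q = 90; r = 44; T(3) = 3*(-50) - 3*(-34) + 1*(44) = -4; iterating: T(3)=-4, T(4)=104, T(5)=274, T(6)=506, T(7)=800, T(8)=1156, T(9)=1574, T(10)=2054, T(11)=2596, T(12)=3200, T(13)=3866, T(14)=4594, T(15)=5384, T(16)=6236, T(17)=7150; answer 7150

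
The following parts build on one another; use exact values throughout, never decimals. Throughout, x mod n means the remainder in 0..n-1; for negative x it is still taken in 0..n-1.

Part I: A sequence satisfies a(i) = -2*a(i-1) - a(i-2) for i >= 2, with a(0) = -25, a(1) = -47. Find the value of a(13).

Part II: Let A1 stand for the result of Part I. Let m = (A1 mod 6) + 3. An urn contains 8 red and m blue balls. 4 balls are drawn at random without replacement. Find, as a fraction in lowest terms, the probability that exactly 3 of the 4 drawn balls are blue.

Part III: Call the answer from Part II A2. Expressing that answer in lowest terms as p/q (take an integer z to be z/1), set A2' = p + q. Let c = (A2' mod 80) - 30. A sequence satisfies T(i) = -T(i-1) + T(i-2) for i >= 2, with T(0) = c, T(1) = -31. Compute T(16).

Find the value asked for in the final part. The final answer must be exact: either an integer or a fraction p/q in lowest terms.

40967

Part I: a(2) = -2*(-47) - 1*(-25) = 119; iterating: a(2)=119, a(3)=-191, a(4)=263, a(5)=-335, a(6)=407, a(7)=-479, a(8)=551, a(9)=-623, a(10)=695, a(11)=-767, a(12)=839, a(13)=-911; answer -911
Part II: A1 = -911; m = 4; total draws C(12,4) = 495; favorable C(4,3)*C(8,1) = 32; P = 32/495; answer 32/495
Part III: A2 = 32/495; threaded value p + q = 527; c = 17; T(2) = -1*(-31) + 1*(17) = 48; iterating: T(2)=48, T(3)=-79, T(4)=127, T(5)=-206, T(6)=333, T(7)=-539, T(8)=872, T(9)=-1411, T(10)=2283, T(11)=-3694, T(12)=5977, T(13)=-9671, T(14)=15648, T(15)=-25319, T(16)=40967; answer 40967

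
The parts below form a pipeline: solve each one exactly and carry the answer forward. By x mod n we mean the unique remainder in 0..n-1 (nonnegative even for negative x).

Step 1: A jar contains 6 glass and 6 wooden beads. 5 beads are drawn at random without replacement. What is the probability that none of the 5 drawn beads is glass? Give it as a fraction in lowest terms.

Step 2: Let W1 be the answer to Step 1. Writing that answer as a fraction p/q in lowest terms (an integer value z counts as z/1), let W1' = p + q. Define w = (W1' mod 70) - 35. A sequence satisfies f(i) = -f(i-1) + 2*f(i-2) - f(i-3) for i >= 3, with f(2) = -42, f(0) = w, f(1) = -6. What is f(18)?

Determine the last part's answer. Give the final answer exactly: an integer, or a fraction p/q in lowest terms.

-2770416

Step 1: total draws C(12,5) = 792; favorable C(6,5) = 6; P = 1/132; answer 1/132
Step 2: W1 = 1/132; threaded value p + q = 133; w = 28; f(3) = -1*(-42) + 2*(-6) - 1*(28) = 2; iterating: f(3)=2, f(4)=-80, f(5)=126, f(6)=-288, f(7)=620, f(8)=-1322, f(9)=2850, f(10)=-6114, f(11)=13136, f(12)=-28214, f(13)=60600, f(14)=-130164, f(15)=279578, f(16)=-600506, f(17)=1289826, f(18)=-2770416; answer -2770416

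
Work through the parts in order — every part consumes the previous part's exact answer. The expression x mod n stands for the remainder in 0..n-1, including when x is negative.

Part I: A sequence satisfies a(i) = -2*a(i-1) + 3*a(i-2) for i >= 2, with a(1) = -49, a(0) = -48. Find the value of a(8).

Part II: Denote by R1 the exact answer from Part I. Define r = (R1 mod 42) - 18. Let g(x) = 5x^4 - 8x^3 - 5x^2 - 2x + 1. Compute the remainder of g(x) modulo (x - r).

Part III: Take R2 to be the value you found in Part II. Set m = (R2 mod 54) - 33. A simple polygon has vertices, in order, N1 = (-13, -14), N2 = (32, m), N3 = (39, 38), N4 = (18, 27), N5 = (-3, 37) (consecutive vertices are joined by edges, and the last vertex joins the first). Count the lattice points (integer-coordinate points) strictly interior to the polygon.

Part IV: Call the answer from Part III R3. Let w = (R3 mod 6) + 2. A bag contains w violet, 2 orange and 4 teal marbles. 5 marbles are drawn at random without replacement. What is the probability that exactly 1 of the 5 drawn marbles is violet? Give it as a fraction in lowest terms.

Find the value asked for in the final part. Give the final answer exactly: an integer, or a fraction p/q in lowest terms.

Part I: a(2) = -2*(-49) + 3*(-48) = -46; iterating: a(2)=-46, a(3)=-55, a(4)=-28, a(5)=-109, a(6)=134, a(7)=-595, a(8)=1592; answer 1592
Part II: R1 = 1592; r = 20; remainder = value at the root: 5*(20)^4 - 8*(20)^3 - 5*(20)^2 - 2*(20)^1 + 1 = (800000) + (-64000) + (-2000) + (-40) + (1) = 733961; answer 733961
Part III: R2 = 733961; m = 14; cross terms: (-13*14 - 32*-14)=266, (32*38 - 39*14)=670, (39*27 - 18*38)=369, (18*37 - -3*27)=747, (-3*-14 - -13*37)=523; twice the area = |2575| = 2575; area = 2575/2; boundary points = 1 + 1 + 1 + 1 + 1 = 5; strictly interior points = area - boundary/2 + 1 = 1286; answer 1286
Part IV: R3 = 1286; w = 4; total draws C(10,5) = 252; favorable C(4,1)*C(6,4) = 60; P = 5/21; answer 5/21

5/21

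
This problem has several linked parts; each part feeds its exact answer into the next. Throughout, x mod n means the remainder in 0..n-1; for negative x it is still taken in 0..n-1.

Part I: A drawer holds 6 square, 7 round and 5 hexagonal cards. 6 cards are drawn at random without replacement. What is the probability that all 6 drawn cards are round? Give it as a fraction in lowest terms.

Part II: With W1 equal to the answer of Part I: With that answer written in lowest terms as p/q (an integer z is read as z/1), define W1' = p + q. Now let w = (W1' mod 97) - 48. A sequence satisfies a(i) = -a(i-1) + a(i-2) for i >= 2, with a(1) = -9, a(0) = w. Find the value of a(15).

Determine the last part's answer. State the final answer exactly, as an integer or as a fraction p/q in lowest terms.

-212

Part I: total draws C(18,6) = 18564; favorable C(7,6) = 7; P = 1/2652; answer 1/2652
Part II: W1 = 1/2652; threaded value p + q = 2653; w = -14; a(2) = -1*(-9) + 1*(-14) = -5; iterating: a(2)=-5, a(3)=-4, a(4)=-1, a(5)=-3, a(6)=2, a(7)=-5, a(8)=7, a(9)=-12, a(10)=19, a(11)=-31, a(12)=50, a(13)=-81, a(14)=131, a(15)=-212; answer -212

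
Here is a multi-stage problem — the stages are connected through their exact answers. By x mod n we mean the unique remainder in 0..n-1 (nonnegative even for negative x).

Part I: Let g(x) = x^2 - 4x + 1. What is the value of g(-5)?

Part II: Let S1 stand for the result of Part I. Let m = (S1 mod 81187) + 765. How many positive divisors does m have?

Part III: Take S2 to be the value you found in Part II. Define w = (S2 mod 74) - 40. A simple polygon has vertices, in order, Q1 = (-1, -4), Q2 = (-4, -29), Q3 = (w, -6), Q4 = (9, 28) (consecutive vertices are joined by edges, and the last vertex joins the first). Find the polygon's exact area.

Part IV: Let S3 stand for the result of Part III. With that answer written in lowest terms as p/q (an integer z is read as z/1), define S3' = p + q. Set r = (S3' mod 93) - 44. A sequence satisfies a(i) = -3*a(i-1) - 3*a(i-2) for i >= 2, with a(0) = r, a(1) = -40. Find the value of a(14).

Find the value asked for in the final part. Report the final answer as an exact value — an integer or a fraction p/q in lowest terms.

98415

Part I: 1*(-5)^2 - 4*(-5)^1 + 1 = (25) + (20) + (1) = 46; answer 46
Part II: S1 = 46; m = 811; 811 is prime, so its only divisors are 1 and 811; count = 2; answer 2
Part III: S2 = 2; w = -38; cross terms: (-1*-29 - -4*-4)=13, (-4*-6 - -38*-29)=-1078, (-38*28 - 9*-6)=-1010, (9*-4 - -1*28)=-8; twice the area = |-2083| = 2083; area = 2083/2; answer 2083/2
Part IV: S3 = 2083/2; threaded value p + q = 2085; r = -5; a(2) = -3*(-40) - 3*(-5) = 135; iterating: a(2)=135, a(3)=-285, a(4)=450, a(5)=-495, a(6)=135, a(7)=1080, a(8)=-3645, a(9)=7695, a(10)=-12150, a(11)=13365, a(12)=-3645, a(13)=-29160, a(14)=98415; answer 98415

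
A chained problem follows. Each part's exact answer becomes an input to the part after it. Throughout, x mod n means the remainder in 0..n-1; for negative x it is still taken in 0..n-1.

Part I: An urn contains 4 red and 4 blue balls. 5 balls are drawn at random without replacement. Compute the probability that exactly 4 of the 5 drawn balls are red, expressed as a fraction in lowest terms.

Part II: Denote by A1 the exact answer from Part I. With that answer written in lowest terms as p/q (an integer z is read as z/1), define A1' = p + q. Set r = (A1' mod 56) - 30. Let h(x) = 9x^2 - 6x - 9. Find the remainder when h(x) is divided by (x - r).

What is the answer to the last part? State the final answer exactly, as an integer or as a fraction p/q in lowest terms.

Part I: total draws C(8,5) = 56; favorable C(4,4)*C(4,1) = 4; P = 1/14; answer 1/14
Part II: A1 = 1/14; threaded value p + q = 15; r = -15; remainder = value at the root: 9*(-15)^2 - 6*(-15)^1 - 9 = (2025) + (90) + (-9) = 2106; answer 2106

2106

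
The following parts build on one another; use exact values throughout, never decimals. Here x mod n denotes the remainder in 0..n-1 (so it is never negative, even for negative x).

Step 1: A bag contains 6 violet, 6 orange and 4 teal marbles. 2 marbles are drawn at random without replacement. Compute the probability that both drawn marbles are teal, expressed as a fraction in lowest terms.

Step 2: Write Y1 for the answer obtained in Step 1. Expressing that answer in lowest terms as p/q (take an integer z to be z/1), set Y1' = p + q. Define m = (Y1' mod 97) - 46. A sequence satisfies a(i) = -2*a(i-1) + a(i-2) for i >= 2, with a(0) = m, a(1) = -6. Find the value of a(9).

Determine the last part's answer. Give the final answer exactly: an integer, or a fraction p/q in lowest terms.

Step 1: total draws C(16,2) = 120; favorable C(4,2) = 6; P = 1/20; answer 1/20
Step 2: Y1 = 1/20; threaded value p + q = 21; m = -25; a(2) = -2*(-6) + 1*(-25) = -13; iterating: a(2)=-13, a(3)=20, a(4)=-53, a(5)=126, a(6)=-305, a(7)=736, a(8)=-1777, a(9)=4290; answer 4290

4290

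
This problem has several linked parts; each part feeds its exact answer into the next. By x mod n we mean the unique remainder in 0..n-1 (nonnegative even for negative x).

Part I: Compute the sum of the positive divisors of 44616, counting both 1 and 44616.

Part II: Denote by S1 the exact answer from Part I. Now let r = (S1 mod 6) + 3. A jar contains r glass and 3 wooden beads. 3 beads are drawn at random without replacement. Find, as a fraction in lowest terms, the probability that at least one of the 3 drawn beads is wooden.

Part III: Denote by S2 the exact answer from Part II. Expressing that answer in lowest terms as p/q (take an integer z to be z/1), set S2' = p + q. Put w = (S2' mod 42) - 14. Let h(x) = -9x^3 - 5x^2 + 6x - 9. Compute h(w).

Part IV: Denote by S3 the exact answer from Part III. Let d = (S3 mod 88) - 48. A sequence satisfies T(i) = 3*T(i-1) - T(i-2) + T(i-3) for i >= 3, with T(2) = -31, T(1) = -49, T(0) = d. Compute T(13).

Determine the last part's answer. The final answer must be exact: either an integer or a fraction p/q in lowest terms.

Part I: 44616 = 2^3 * 3 * 11 * 13^2; sigma = (1 + 2 + 4 + 8) * (1 + 3) * (1 + 11) * (1 + 13 + 169) = 15 * 4 * 12 * 183 = 131760; answer 131760
Part II: S1 = 131760; r = 3; total draws C(6,3) = 20; complement C(3,3) = 1; favorable 20 - 1 = 19; P = 19/20; answer 19/20
Part III: S2 = 19/20; threaded value p + q = 39; w = 25; -9*(25)^3 - 5*(25)^2 + 6*(25)^1 - 9 = (-140625) + (-3125) + (150) + (-9) = -143609; answer -143609
Part IV: S3 = -143609; d = -41; T(3) = 3*(-31) - 1*(-49) + 1*(-41) = -85; iterating: T(3)=-85, T(4)=-273, T(5)=-765, T(6)=-2107, T(7)=-5829, T(8)=-16145, T(9)=-44713, T(10)=-123823, T(11)=-342901, T(12)=-949593, T(13)=-2629701; answer -2629701

-2629701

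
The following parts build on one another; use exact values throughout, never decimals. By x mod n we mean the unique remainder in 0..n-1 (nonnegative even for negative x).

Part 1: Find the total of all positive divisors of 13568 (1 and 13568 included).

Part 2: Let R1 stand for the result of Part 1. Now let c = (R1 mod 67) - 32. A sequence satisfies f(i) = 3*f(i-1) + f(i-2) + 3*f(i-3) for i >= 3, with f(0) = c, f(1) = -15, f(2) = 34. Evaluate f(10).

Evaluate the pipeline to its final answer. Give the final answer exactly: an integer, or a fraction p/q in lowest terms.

Part 1: 13568 = 2^8 * 53; sigma = (1 + 2 + 4 + 8 + 16 + 32 + 64 + 128 + 256) * (1 + 53) = 511 * 54 = 27594; answer 27594
Part 2: R1 = 27594; c = 25; f(3) = 3*(34) + 1*(-15) + 3*(25) = 162; iterating: f(3)=162, f(4)=475, f(5)=1689, f(6)=6028, f(7)=21198, f(8)=74689, f(9)=263349, f(10)=928330; answer 928330

928330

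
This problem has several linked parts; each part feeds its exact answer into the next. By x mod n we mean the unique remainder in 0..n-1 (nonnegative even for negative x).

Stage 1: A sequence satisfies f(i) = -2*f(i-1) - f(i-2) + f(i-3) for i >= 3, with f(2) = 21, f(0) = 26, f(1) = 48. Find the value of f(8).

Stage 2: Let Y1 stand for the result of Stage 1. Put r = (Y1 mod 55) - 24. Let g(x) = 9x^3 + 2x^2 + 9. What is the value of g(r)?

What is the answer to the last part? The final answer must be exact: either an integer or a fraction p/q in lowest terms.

25097

Stage 1: f(3) = -2*(21) - 1*(48) + 1*(26) = -64; iterating: f(3)=-64, f(4)=155, f(5)=-225, f(6)=231, f(7)=-82, f(8)=-292; answer -292
Stage 2: Y1 = -292; r = 14; 9*(14)^3 + 2*(14)^2 + 9 = (24696) + (392) + (9) = 25097; answer 25097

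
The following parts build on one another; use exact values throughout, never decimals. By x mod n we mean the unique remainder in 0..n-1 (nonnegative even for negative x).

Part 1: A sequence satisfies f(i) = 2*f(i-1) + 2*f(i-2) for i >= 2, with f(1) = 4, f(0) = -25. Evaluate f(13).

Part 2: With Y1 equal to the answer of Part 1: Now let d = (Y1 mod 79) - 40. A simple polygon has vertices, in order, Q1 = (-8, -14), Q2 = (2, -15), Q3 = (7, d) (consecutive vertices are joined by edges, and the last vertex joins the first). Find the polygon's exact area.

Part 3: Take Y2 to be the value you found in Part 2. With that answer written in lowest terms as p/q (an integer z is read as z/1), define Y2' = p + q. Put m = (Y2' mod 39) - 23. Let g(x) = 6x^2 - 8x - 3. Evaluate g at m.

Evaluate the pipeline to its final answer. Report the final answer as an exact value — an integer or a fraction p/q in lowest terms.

11

Part 1: f(2) = 2*(4) + 2*(-25) = -42; iterating: f(2)=-42, f(3)=-76, f(4)=-236, f(5)=-624, f(6)=-1720, f(7)=-4688, f(8)=-12816, f(9)=-35008, f(10)=-95648, f(11)=-261312, f(12)=-713920, f(13)=-1950464; answer -1950464
Part 2: Y1 = -1950464; d = 6; cross terms: (-8*-15 - 2*-14)=148, (2*6 - 7*-15)=117, (7*-14 - -8*6)=-50; twice the area = |215| = 215; area = 215/2; answer 215/2
Part 3: Y2 = 215/2; threaded value p + q = 217; m = -1; 6*(-1)^2 - 8*(-1)^1 - 3 = (6) + (8) + (-3) = 11; answer 11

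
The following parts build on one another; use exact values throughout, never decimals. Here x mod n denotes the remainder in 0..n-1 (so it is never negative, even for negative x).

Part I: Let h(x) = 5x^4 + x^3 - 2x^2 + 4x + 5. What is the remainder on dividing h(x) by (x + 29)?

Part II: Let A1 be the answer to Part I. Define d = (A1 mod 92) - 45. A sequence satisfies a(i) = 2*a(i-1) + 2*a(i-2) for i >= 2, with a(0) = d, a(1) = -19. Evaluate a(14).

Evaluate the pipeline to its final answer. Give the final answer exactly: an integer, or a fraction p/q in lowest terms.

-4351872

Part I: remainder = value at the root: 5*(-29)^4 + 1*(-29)^3 - 2*(-29)^2 + 4*(-29)^1 + 5 = (3536405) + (-24389) + (-1682) + (-116) + (5) = 3510223; answer 3510223
Part II: A1 = 3510223; d = 10; a(2) = 2*(-19) + 2*(10) = -18; iterating: a(2)=-18, a(3)=-74, a(4)=-184, a(5)=-516, a(6)=-1400, a(7)=-3832, a(8)=-10464, a(9)=-28592, a(10)=-78112, a(11)=-213408, a(12)=-583040, a(13)=-1592896, a(14)=-4351872; answer -4351872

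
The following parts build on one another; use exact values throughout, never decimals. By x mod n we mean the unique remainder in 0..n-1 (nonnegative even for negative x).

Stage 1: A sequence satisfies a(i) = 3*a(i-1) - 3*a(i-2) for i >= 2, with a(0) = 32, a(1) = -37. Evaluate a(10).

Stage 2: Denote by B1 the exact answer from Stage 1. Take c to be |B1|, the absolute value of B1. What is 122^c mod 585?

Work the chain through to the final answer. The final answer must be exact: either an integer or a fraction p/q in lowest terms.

8

Stage 1: a(2) = 3*(-37) - 3*(32) = -207; iterating: a(2)=-207, a(3)=-510, a(4)=-909, a(5)=-1197, a(6)=-864, a(7)=999, a(8)=5589, a(9)=13770, a(10)=24543; answer 24543
Stage 2: B1 = 24543; c = 24543; squarings mod 585: 122^1=122, 122^2=259, 122^4=391, 122^8=196, 122^16=391, 122^32=196, 122^64=391, 122^128=196, 122^256=391, 122^512=196, 122^1024=391, 122^2048=196, 122^4096=391, 122^8192=196, 122^16384=391; 122^24543 = 122^1 * 122^2 * 122^4 * 122^8 * 122^16 * 122^64 * 122^128 * 122^256 * 122^512 * 122^1024 * 122^2048 * 122^4096 * 122^16384 = 8 (mod 585); answer 8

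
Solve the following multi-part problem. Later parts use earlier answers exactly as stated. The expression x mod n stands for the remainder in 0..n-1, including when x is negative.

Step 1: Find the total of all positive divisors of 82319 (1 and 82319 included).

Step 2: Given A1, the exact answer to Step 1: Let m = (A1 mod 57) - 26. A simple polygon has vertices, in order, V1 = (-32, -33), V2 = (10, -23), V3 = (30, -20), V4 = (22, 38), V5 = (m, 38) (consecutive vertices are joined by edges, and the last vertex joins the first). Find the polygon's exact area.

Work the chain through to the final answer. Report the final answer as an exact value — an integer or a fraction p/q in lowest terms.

2878

Step 1: 82319 = 263 * 313; sigma = (1 + 263) * (1 + 313) = 264 * 314 = 82896; answer 82896
Step 2: A1 = 82896; m = -8; cross terms: (-32*-23 - 10*-33)=1066, (10*-20 - 30*-23)=490, (30*38 - 22*-20)=1580, (22*38 - -8*38)=1140, (-8*-33 - -32*38)=1480; twice the area = |5756| = 5756; area = 2878; answer 2878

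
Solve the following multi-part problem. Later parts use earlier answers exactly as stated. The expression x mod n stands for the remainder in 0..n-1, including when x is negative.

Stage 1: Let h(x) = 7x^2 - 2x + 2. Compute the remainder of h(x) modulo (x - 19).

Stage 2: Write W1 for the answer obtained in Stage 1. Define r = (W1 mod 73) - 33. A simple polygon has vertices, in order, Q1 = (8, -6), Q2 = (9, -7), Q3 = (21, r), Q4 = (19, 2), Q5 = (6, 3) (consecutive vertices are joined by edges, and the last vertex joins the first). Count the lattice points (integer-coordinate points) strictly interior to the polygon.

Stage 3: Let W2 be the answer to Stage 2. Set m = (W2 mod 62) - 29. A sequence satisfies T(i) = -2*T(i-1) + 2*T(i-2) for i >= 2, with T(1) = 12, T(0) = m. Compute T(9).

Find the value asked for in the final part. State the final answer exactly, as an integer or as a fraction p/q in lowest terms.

Stage 1: remainder = value at the root: 7*(19)^2 - 2*(19)^1 + 2 = (2527) + (-38) + (2) = 2491; answer 2491
Stage 2: W1 = 2491; r = -24; cross terms: (8*-7 - 9*-6)=-2, (9*-24 - 21*-7)=-69, (21*2 - 19*-24)=498, (19*3 - 6*2)=45, (6*-6 - 8*3)=-60; twice the area = |412| = 412; area = 206; boundary points = 1 + 1 + 2 + 1 + 1 = 6; strictly interior points = area - boundary/2 + 1 = 204; answer 204
Stage 3: W2 = 204; m = -11; T(2) = -2*(12) + 2*(-11) = -46; iterating: T(2)=-46, T(3)=116, T(4)=-324, T(5)=880, T(6)=-2408, T(7)=6576, T(8)=-17968, T(9)=49088; answer 49088

49088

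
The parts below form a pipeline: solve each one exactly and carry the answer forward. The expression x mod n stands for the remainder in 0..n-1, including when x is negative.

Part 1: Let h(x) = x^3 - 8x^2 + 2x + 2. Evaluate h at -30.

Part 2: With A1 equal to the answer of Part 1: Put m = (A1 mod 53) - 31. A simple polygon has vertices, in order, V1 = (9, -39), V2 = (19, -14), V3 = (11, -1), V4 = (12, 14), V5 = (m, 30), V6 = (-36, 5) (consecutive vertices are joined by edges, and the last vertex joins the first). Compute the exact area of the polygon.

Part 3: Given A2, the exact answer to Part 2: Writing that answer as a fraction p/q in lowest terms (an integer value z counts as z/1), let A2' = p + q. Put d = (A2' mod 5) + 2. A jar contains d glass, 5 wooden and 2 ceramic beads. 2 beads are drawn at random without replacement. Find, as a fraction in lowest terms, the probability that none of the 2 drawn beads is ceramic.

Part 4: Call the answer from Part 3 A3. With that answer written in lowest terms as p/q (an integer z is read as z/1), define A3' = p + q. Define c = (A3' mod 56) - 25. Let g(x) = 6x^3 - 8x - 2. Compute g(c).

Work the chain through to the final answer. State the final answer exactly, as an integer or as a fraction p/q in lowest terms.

Part 1: 1*(-30)^3 - 8*(-30)^2 + 2*(-30)^1 + 2 = (-27000) + (-7200) + (-60) + (2) = -34258; answer -34258
Part 2: A1 = -34258; m = 2; cross terms: (9*-14 - 19*-39)=615, (19*-1 - 11*-14)=135, (11*14 - 12*-1)=166, (12*30 - 2*14)=332, (2*5 - -36*30)=1090, (-36*-39 - 9*5)=1359; twice the area = |3697| = 3697; area = 3697/2; answer 3697/2
Part 3: A2 = 3697/2; threaded value p + q = 3699; d = 6; total draws C(13,2) = 78; favorable C(11,2) = 55; P = 55/78; answer 55/78
Part 4: A3 = 55/78; threaded value p + q = 133; c = -4; 6*(-4)^3 - 8*(-4)^1 - 2 = (-384) + (32) + (-2) = -354; answer -354

-354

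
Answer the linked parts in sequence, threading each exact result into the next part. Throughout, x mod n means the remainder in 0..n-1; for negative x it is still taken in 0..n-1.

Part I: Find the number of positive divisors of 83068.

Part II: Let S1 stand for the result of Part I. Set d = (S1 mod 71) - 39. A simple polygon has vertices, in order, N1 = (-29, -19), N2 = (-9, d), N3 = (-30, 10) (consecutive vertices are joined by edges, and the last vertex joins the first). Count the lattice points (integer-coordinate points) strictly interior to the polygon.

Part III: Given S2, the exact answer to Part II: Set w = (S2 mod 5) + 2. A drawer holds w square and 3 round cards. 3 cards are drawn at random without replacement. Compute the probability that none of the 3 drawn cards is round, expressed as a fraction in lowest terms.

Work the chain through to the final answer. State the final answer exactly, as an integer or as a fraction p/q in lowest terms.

Part I: 83068 = 2^2 * 19 * 1093; number of divisors = (2+1) * (1+1) * (1+1) = 12; answer 12
Part II: S1 = 12; d = -27; cross terms: (-29*-27 - -9*-19)=612, (-9*10 - -30*-27)=-900, (-30*-19 - -29*10)=860; twice the area = |572| = 572; area = 286; boundary points = 4 + 1 + 1 = 6; strictly interior points = area - boundary/2 + 1 = 284; answer 284
Part III: S2 = 284; w = 6; total draws C(9,3) = 84; favorable C(6,3) = 20; P = 5/21; answer 5/21

5/21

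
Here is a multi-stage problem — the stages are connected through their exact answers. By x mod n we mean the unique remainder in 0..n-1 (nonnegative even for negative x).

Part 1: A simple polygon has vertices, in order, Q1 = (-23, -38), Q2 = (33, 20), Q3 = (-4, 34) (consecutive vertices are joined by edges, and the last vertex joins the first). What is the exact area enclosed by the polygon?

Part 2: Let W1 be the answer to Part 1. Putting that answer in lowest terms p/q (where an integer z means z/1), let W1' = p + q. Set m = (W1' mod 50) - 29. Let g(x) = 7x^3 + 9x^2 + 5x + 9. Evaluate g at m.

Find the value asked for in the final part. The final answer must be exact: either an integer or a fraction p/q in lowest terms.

Part 1: cross terms: (-23*20 - 33*-38)=794, (33*34 - -4*20)=1202, (-4*-38 - -23*34)=934; twice the area = |2930| = 2930; area = 1465; answer 1465
Part 2: W1 = 1465; threaded value p + q = 1466; m = -13; 7*(-13)^3 + 9*(-13)^2 + 5*(-13)^1 + 9 = (-15379) + (1521) + (-65) + (9) = -13914; answer -13914

-13914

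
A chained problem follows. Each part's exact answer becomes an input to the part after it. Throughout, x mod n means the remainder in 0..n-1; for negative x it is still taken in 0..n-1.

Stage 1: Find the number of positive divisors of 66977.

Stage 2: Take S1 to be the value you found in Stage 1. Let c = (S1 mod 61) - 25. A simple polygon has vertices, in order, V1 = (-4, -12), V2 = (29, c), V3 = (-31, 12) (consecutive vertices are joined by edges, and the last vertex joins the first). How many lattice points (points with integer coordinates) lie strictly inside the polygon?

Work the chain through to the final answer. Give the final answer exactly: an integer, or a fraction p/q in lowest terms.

Stage 1: 66977 is prime, so its only divisors are 1 and 66977; count = 2; answer 2
Stage 2: S1 = 2; c = -23; cross terms: (-4*-23 - 29*-12)=440, (29*12 - -31*-23)=-365, (-31*-12 - -4*12)=420; twice the area = |495| = 495; area = 495/2; boundary points = 11 + 5 + 3 = 19; strictly interior points = area - boundary/2 + 1 = 239; answer 239

239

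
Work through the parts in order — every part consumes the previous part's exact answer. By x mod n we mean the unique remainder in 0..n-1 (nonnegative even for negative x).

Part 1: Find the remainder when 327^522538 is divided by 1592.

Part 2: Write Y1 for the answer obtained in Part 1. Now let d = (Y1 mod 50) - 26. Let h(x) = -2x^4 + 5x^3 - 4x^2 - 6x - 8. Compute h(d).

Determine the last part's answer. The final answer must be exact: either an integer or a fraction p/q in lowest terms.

-3333

Part 1: squarings mod 1592: 327^1=327, 327^2=265, 327^4=177, 327^8=1081, 327^16=33, 327^32=1089, 327^64=1473, 327^128=1425, 327^256=825, 327^512=841, 327^1024=433, 327^2048=1225, 327^4096=961, 327^8192=161, 327^16384=449, 327^32768=1009, 327^65536=793, 327^131072=9, 327^262144=81; 327^522538 = 327^2 * 327^8 * 327^32 * 327^256 * 327^2048 * 327^4096 * 327^8192 * 327^16384 * 327^32768 * 327^65536 * 327^131072 * 327^262144 = 33 (mod 1592); answer 33
Part 2: Y1 = 33; d = 7; -2*(7)^4 + 5*(7)^3 - 4*(7)^2 - 6*(7)^1 - 8 = (-4802) + (1715) + (-196) + (-42) + (-8) = -3333; answer -3333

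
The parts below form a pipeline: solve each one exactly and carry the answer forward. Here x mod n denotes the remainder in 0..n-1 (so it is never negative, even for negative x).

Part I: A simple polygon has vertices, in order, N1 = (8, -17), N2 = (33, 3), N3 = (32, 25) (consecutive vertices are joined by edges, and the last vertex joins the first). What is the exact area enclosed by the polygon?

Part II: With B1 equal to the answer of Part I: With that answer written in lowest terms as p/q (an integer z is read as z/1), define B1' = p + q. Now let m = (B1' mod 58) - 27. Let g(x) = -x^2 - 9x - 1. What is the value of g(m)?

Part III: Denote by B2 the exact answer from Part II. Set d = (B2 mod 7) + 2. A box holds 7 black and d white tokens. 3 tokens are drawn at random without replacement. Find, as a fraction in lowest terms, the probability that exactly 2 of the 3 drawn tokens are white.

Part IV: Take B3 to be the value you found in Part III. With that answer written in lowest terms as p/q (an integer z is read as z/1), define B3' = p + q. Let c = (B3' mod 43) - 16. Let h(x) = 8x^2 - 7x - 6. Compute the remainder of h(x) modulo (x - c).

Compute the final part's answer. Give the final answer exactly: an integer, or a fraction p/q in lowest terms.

Part I: cross terms: (8*3 - 33*-17)=585, (33*25 - 32*3)=729, (32*-17 - 8*25)=-744; twice the area = |570| = 570; area = 285; answer 285
Part II: B1 = 285; threaded value p + q = 286; m = 27; -1*(27)^2 - 9*(27)^1 - 1 = (-729) + (-243) + (-1) = -973; answer -973
Part III: B2 = -973; d = 2; total draws C(9,3) = 84; favorable C(2,2)*C(7,1) = 7; P = 1/12; answer 1/12
Part IV: B3 = 1/12; threaded value p + q = 13; c = -3; remainder = value at the root: 8*(-3)^2 - 7*(-3)^1 - 6 = (72) + (21) + (-6) = 87; answer 87

87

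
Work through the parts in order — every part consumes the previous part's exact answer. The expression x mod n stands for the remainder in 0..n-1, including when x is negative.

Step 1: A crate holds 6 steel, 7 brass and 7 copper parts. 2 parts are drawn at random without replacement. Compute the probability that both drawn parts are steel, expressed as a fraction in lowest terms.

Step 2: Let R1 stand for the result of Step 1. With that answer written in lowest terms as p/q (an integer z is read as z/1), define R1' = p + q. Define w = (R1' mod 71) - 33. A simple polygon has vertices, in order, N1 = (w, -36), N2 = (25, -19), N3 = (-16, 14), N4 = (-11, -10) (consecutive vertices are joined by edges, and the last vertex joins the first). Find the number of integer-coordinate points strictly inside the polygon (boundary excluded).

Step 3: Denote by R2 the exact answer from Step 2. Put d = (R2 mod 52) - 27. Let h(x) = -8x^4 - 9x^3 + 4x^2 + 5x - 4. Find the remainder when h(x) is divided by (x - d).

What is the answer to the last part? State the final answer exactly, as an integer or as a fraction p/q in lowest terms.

-2527612

Step 1: total draws C(20,2) = 190; favorable C(6,2) = 15; P = 3/38; answer 3/38
Step 2: R1 = 3/38; threaded value p + q = 41; w = 8; cross terms: (8*-19 - 25*-36)=748, (25*14 - -16*-19)=46, (-16*-10 - -11*14)=314, (-11*-36 - 8*-10)=476; twice the area = |1584| = 1584; area = 792; boundary points = 17 + 1 + 1 + 1 = 20; strictly interior points = area - boundary/2 + 1 = 783; answer 783
Step 3: R2 = 783; d = -24; remainder = value at the root: -8*(-24)^4 - 9*(-24)^3 + 4*(-24)^2 + 5*(-24)^1 - 4 = (-2654208) + (124416) + (2304) + (-120) + (-4) = -2527612; answer -2527612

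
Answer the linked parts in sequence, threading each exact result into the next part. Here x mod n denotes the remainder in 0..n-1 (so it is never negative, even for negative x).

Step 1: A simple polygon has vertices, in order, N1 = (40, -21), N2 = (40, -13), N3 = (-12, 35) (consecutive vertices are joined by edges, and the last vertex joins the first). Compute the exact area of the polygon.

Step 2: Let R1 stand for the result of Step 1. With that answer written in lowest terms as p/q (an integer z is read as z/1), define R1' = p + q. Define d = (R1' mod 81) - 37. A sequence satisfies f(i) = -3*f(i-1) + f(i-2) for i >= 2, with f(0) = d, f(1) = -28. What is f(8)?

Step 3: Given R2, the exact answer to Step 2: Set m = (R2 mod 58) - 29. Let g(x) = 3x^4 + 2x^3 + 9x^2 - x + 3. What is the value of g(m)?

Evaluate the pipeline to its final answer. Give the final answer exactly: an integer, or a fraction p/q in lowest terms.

Step 1: cross terms: (40*-13 - 40*-21)=320, (40*35 - -12*-13)=1244, (-12*-21 - 40*35)=-1148; twice the area = |416| = 416; area = 208; answer 208
Step 2: R1 = 208; threaded value p + q = 209; d = 10; f(2) = -3*(-28) + 1*(10) = 94; iterating: f(2)=94, f(3)=-310, f(4)=1024, f(5)=-3382, f(6)=11170, f(7)=-36892, f(8)=121846; answer 121846
Step 3: R2 = 121846; m = 17; 3*(17)^4 + 2*(17)^3 + 9*(17)^2 - 1*(17)^1 + 3 = (250563) + (9826) + (2601) + (-17) + (3) = 262976; answer 262976

262976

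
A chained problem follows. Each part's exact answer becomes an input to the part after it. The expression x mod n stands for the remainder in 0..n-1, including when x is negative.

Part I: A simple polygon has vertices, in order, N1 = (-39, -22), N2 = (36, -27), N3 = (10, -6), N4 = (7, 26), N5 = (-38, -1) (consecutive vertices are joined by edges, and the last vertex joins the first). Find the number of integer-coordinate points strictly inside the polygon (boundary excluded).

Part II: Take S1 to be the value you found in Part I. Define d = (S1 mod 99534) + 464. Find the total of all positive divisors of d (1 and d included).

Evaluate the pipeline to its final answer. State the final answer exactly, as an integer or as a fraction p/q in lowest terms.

3672

Part I: cross terms: (-39*-27 - 36*-22)=1845, (36*-6 - 10*-27)=54, (10*26 - 7*-6)=302, (7*-1 - -38*26)=981, (-38*-22 - -39*-1)=797; twice the area = |3979| = 3979; area = 3979/2; boundary points = 5 + 1 + 1 + 9 + 1 = 17; strictly interior points = area - boundary/2 + 1 = 1982; answer 1982
Part II: S1 = 1982; d = 2446; 2446 = 2 * 1223; sigma = (1 + 2) * (1 + 1223) = 3 * 1224 = 3672; answer 3672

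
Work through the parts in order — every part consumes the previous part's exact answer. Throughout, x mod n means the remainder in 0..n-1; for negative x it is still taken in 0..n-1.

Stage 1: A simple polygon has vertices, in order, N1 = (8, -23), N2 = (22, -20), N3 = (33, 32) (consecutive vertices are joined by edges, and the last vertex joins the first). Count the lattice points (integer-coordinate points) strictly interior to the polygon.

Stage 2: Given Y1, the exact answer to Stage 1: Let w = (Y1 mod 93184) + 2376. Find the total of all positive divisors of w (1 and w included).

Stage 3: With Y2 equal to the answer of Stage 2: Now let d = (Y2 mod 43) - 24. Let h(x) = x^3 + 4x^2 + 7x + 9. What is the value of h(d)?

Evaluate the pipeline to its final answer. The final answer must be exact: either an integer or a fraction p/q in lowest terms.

Stage 1: cross terms: (8*-20 - 22*-23)=346, (22*32 - 33*-20)=1364, (33*-23 - 8*32)=-1015; twice the area = |695| = 695; area = 695/2; boundary points = 1 + 1 + 5 = 7; strictly interior points = area - boundary/2 + 1 = 345; answer 345
Stage 2: Y1 = 345; w = 2721; 2721 = 3 * 907; sigma = (1 + 3) * (1 + 907) = 4 * 908 = 3632; answer 3632
Stage 3: Y2 = 3632; d = -4; 1*(-4)^3 + 4*(-4)^2 + 7*(-4)^1 + 9 = (-64) + (64) + (-28) + (9) = -19; answer -19

-19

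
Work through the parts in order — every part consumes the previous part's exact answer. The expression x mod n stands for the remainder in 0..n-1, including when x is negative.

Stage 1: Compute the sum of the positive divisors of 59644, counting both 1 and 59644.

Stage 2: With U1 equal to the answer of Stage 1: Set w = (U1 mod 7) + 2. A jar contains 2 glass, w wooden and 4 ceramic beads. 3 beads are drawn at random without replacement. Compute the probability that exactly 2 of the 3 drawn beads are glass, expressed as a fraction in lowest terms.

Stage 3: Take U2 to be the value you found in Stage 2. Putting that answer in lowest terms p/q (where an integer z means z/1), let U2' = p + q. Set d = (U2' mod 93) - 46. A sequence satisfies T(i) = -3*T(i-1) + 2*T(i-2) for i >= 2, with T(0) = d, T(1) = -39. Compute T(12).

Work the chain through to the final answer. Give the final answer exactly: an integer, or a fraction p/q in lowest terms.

30891495

Stage 1: 59644 = 2^2 * 13 * 31 * 37; sigma = (1 + 2 + 4) * (1 + 13) * (1 + 31) * (1 + 37) = 7 * 14 * 32 * 38 = 119168; answer 119168
Stage 2: U1 = 119168; w = 2; total draws C(8,3) = 56; favorable C(2,2)*C(6,1) = 6; P = 3/28; answer 3/28
Stage 3: U2 = 3/28; threaded value p + q = 31; d = -15; T(2) = -3*(-39) + 2*(-15) = 87; iterating: T(2)=87, T(3)=-339, T(4)=1191, T(5)=-4251, T(6)=15135, T(7)=-53907, T(8)=191991, T(9)=-683787, T(10)=2435343, T(11)=-8673603, T(12)=30891495; answer 30891495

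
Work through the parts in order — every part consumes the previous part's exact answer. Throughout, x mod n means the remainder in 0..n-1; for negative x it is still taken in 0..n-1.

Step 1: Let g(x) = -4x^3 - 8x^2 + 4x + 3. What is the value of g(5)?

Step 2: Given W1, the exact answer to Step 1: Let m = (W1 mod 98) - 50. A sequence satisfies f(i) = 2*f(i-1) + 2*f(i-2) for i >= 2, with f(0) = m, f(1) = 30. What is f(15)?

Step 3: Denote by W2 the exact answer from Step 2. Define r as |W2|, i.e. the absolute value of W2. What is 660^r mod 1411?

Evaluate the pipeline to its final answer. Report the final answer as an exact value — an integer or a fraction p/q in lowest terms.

1021

Step 1: -4*(5)^3 - 8*(5)^2 + 4*(5)^1 + 3 = (-500) + (-200) + (20) + (3) = -677; answer -677
Step 2: W1 = -677; m = -41; f(2) = 2*(30) + 2*(-41) = -22; iterating: f(2)=-22, f(3)=16, f(4)=-12, f(5)=8, f(6)=-8, f(7)=0, f(8)=-16, f(9)=-32, f(10)=-96, f(11)=-256, f(12)=-704, f(13)=-1920, f(14)=-5248, f(15)=-14336; answer -14336
Step 3: W2 = -14336; r = 14336; squarings mod 1411: 660^1=660, 660^2=1012, 660^4=1169, 660^8=713, 660^16=409, 660^32=783, 660^64=715, 660^128=443, 660^256=120, 660^512=290, 660^1024=851, 660^2048=358, 660^4096=1174, 660^8192=1140; 660^14336 = 660^2048 * 660^4096 * 660^8192 = 1021 (mod 1411); answer 1021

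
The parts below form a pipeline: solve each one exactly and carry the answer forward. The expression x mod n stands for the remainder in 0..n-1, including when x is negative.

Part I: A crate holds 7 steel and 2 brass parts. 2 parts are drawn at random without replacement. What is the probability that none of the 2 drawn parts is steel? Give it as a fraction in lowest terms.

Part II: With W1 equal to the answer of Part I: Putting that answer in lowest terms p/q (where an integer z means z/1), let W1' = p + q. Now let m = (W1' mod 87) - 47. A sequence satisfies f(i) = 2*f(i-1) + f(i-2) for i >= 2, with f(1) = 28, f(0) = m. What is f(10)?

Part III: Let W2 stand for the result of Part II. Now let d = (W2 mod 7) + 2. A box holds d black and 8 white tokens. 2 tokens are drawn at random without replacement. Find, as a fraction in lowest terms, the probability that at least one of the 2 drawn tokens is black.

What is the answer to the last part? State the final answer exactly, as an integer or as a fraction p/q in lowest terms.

Part I: total draws C(9,2) = 36; favorable C(2,2) = 1; P = 1/36; answer 1/36
Part II: W1 = 1/36; threaded value p + q = 37; m = -10; f(2) = 2*(28) + 1*(-10) = 46; iterating: f(2)=46, f(3)=120, f(4)=286, f(5)=692, f(6)=1670, f(7)=4032, f(8)=9734, f(9)=23500, f(10)=56734; answer 56734
Part III: W2 = 56734; d = 8; total draws C(16,2) = 120; complement C(8,2) = 28; favorable 120 - 28 = 92; P = 23/30; answer 23/30

23/30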